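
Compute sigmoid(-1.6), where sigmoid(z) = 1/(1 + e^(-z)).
0.168

sigmoid(-1.6) = 1/(1 + e^(1.6)) = 1/(1 + 4.953) = 0.168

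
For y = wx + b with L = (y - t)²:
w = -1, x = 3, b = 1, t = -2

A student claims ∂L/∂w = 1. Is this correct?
Incorrect

y = (-1)(3) + 1 = -2
∂L/∂y = 2(y - t) = 2(-2 - -2) = 0
∂y/∂w = x = 3
∂L/∂w = 0 × 3 = 0

Claimed value: 1
Incorrect: The correct gradient is 0.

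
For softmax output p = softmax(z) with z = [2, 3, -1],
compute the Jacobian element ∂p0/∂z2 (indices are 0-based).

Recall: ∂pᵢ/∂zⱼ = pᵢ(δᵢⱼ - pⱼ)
∂p0/∂z2 = -0.003507

p = softmax(z) = [0.2654, 0.7214, 0.01321]
p0 = 0.2654, p2 = 0.01321

∂p0/∂z2 = -p0 × p2 = -0.2654 × 0.01321 = -0.003507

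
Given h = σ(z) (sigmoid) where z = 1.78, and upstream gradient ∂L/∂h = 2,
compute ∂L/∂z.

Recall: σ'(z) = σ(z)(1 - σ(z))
∂L/∂z = 0.247

σ(1.78) = 0.8557
σ'(1.78) = σ(1.78)(1 - σ(1.78)) = 0.8557 × 0.1443 = 0.1235
∂L/∂z = ∂L/∂h · σ'(z) = 2 × 0.1235 = 0.247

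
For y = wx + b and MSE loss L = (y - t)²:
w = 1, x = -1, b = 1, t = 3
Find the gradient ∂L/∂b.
∂L/∂b = -6

y = wx + b = (1)(-1) + 1 = 0
∂L/∂y = 2(y - t) = 2(0 - 3) = -6
∂y/∂b = 1
∂L/∂b = ∂L/∂y · ∂y/∂b = -6 × 1 = -6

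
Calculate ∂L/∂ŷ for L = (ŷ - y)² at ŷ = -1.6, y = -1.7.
∂L/∂ŷ = 0.2

∂L/∂ŷ = 2(ŷ - y) = 2(-1.6 - -1.7) = 2(0.1) = 0.2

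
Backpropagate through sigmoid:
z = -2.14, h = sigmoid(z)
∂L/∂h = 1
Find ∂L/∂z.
∂L/∂z = 0.09419

σ(-2.14) = 0.1053
σ'(-2.14) = σ(-2.14)(1 - σ(-2.14)) = 0.1053 × 0.8947 = 0.09419
∂L/∂z = ∂L/∂h · σ'(z) = 1 × 0.09419 = 0.09419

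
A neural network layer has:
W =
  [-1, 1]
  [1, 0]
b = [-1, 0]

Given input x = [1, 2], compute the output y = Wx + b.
y = [0, 1]

Wx = [-1×1 + 1×2, 1×1 + 0×2]
   = [1, 1]
y = Wx + b = [1 + -1, 1 + 0] = [0, 1]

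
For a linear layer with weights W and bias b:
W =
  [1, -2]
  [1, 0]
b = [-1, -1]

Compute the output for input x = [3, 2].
y = [-2, 2]

Wx = [1×3 + -2×2, 1×3 + 0×2]
   = [-1, 3]
y = Wx + b = [-1 + -1, 3 + -1] = [-2, 2]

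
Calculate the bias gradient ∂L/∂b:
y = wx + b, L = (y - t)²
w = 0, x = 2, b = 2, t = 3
∂L/∂b = -2

y = wx + b = (0)(2) + 2 = 2
∂L/∂y = 2(y - t) = 2(2 - 3) = -2
∂y/∂b = 1
∂L/∂b = ∂L/∂y · ∂y/∂b = -2 × 1 = -2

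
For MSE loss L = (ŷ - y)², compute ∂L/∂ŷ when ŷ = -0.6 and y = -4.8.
∂L/∂ŷ = 8.4

∂L/∂ŷ = 2(ŷ - y) = 2(-0.6 - -4.8) = 2(4.2) = 8.4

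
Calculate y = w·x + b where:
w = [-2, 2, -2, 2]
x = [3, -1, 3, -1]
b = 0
y = -16

y = (-2)(3) + (2)(-1) + (-2)(3) + (2)(-1) + 0 = -16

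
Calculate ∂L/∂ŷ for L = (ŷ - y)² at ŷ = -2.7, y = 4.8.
∂L/∂ŷ = -15.0

∂L/∂ŷ = 2(ŷ - y) = 2(-2.7 - 4.8) = 2(-7.5) = -15.0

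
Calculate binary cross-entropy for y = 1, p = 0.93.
L = 0.07257

L = -1·log(0.93) - 0·log(0.07) = -log(0.93) = 0.07257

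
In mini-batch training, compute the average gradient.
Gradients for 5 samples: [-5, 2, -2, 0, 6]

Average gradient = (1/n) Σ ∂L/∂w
Average gradient = 0.2

Average = (1/5)(-5 + 2 + -2 + 0 + 6) = 1/5 = 0.2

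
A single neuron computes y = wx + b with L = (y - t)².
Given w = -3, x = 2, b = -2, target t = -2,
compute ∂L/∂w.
∂L/∂w = -24

y = wx + b = (-3)(2) + -2 = -8
∂L/∂y = 2(y - t) = 2(-8 - -2) = -12
∂y/∂w = x = 2
∂L/∂w = ∂L/∂y · ∂y/∂w = -12 × 2 = -24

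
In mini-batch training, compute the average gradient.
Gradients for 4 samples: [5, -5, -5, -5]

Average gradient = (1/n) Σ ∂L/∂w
Average gradient = -2.5

Average = (1/4)(5 + -5 + -5 + -5) = -10/4 = -2.5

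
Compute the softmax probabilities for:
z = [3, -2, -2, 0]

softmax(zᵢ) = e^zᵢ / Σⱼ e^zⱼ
p = [0.9405, 0.0063, 0.0063, 0.0468]

exp(z) = [20.09, 0.1353, 0.1353, 1]
Sum = 21.36
p = [0.9405, 0.0063, 0.0063, 0.0468]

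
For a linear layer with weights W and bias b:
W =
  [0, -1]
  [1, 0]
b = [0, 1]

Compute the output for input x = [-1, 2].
y = [-2, 0]

Wx = [0×-1 + -1×2, 1×-1 + 0×2]
   = [-2, -1]
y = Wx + b = [-2 + 0, -1 + 1] = [-2, 0]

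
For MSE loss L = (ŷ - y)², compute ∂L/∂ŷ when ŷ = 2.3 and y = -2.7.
∂L/∂ŷ = 10.0

∂L/∂ŷ = 2(ŷ - y) = 2(2.3 - -2.7) = 2(5.0) = 10.0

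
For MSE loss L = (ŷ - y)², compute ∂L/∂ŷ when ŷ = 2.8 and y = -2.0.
∂L/∂ŷ = 9.6

∂L/∂ŷ = 2(ŷ - y) = 2(2.8 - -2.0) = 2(4.8) = 9.6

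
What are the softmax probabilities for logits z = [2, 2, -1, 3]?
p = [0.2097, 0.2097, 0.0104, 0.5701]

exp(z) = [7.389, 7.389, 0.3679, 20.09]
Sum = 35.23
p = [0.2097, 0.2097, 0.0104, 0.5701]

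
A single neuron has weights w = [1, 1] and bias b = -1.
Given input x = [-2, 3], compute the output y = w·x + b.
y = 0

y = (1)(-2) + (1)(3) + -1 = 0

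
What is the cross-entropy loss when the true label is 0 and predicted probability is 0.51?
L = 0.7133

L = -0·log(0.51) - 1·log(0.49) = -log(0.49) = 0.7133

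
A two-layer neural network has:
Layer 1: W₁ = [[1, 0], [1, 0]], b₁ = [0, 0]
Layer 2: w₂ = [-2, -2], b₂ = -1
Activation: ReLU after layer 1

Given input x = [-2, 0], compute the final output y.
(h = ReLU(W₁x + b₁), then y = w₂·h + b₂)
y = -1

Layer 1 pre-activation: z₁ = [-2, -2]
After ReLU: h = [0, 0]
Layer 2 output: y = -2×0 + -2×0 + -1 = -1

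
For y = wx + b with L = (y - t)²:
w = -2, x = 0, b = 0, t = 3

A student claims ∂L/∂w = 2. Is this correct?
Incorrect

y = (-2)(0) + 0 = 0
∂L/∂y = 2(y - t) = 2(0 - 3) = -6
∂y/∂w = x = 0
∂L/∂w = -6 × 0 = 0

Claimed value: 2
Incorrect: The correct gradient is 0.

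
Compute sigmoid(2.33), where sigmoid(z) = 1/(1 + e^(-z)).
0.9113

sigmoid(2.33) = 1/(1 + e^(-2.33)) = 1/(1 + 0.0973) = 0.9113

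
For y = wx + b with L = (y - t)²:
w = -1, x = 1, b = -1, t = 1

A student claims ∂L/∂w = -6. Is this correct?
Correct

y = (-1)(1) + -1 = -2
∂L/∂y = 2(y - t) = 2(-2 - 1) = -6
∂y/∂w = x = 1
∂L/∂w = -6 × 1 = -6

Claimed value: -6
Correct: The correct gradient is -6.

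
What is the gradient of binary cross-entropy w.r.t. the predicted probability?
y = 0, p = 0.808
∂L/∂p = 5.208

∂L/∂p = -y/p + (1-y)/(1-p) = 0 + 1/0.192 = 5.208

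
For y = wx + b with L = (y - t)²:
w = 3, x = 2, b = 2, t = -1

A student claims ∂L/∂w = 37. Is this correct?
Incorrect

y = (3)(2) + 2 = 8
∂L/∂y = 2(y - t) = 2(8 - -1) = 18
∂y/∂w = x = 2
∂L/∂w = 18 × 2 = 36

Claimed value: 37
Incorrect: The correct gradient is 36.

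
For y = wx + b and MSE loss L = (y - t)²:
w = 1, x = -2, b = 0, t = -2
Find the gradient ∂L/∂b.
∂L/∂b = 0

y = wx + b = (1)(-2) + 0 = -2
∂L/∂y = 2(y - t) = 2(-2 - -2) = 0
∂y/∂b = 1
∂L/∂b = ∂L/∂y · ∂y/∂b = 0 × 1 = 0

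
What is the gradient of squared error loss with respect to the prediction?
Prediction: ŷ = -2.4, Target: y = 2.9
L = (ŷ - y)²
∂L/∂ŷ = -10.6

∂L/∂ŷ = 2(ŷ - y) = 2(-2.4 - 2.9) = 2(-5.3) = -10.6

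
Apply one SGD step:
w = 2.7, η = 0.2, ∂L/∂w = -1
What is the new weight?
w_new = 2.9

w_new = w - η·∂L/∂w = 2.7 - 0.2×(-1) = 2.7 - (-0.2) = 2.9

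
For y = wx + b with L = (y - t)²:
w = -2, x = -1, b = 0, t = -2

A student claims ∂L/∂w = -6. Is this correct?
Incorrect

y = (-2)(-1) + 0 = 2
∂L/∂y = 2(y - t) = 2(2 - -2) = 8
∂y/∂w = x = -1
∂L/∂w = 8 × -1 = -8

Claimed value: -6
Incorrect: The correct gradient is -8.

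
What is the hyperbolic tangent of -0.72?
-0.6169

tanh(-0.72) = (e^(-0.72) - e^(0.72))/(e^(-0.72) + e^(0.72)) = -0.6169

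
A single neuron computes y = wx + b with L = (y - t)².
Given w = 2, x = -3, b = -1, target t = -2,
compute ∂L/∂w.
∂L/∂w = 30

y = wx + b = (2)(-3) + -1 = -7
∂L/∂y = 2(y - t) = 2(-7 - -2) = -10
∂y/∂w = x = -3
∂L/∂w = ∂L/∂y · ∂y/∂w = -10 × -3 = 30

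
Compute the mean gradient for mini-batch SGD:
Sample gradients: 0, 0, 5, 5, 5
Average gradient = 3

Average = (1/5)(0 + 0 + 5 + 5 + 5) = 15/5 = 3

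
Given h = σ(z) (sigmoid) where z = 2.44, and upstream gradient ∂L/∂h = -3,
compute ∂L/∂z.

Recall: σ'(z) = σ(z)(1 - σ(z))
∂L/∂z = -0.2212

σ(2.44) = 0.9198
σ'(2.44) = σ(2.44)(1 - σ(2.44)) = 0.9198 × 0.08017 = 0.07375
∂L/∂z = ∂L/∂h · σ'(z) = -3 × 0.07375 = -0.2212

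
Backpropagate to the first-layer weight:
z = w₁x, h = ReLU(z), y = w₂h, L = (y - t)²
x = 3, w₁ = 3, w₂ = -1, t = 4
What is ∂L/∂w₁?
∂L/∂w₁ = 78

Forward pass:
z = w₁x = 3×3 = 9
h = ReLU(9) = 9
y = w₂h = -1×9 = -9

Backward pass:
∂L/∂y = 2(y - t) = 2(-9 - 4) = -26
∂y/∂h = w₂ = -1
∂h/∂z = 1 (ReLU derivative)
∂z/∂w₁ = x = 3

∂L/∂w₁ = -26 × -1 × 1 × 3 = 78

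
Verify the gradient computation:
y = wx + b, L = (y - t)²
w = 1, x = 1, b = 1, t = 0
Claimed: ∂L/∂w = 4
Correct

y = (1)(1) + 1 = 2
∂L/∂y = 2(y - t) = 2(2 - 0) = 4
∂y/∂w = x = 1
∂L/∂w = 4 × 1 = 4

Claimed value: 4
Correct: The correct gradient is 4.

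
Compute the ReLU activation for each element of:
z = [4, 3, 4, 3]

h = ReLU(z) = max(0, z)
h = [4, 3, 4, 3]

ReLU applied element-wise: max(0,4)=4, max(0,3)=3, max(0,4)=4, max(0,3)=3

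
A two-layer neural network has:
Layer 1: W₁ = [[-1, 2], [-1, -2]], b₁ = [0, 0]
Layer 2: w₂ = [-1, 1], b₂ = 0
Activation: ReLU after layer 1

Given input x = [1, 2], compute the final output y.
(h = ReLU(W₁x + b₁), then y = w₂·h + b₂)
y = -3

Layer 1 pre-activation: z₁ = [3, -5]
After ReLU: h = [3, 0]
Layer 2 output: y = -1×3 + 1×0 + 0 = -3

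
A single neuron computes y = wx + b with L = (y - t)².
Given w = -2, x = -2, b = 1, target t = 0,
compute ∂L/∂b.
∂L/∂b = 10

y = wx + b = (-2)(-2) + 1 = 5
∂L/∂y = 2(y - t) = 2(5 - 0) = 10
∂y/∂b = 1
∂L/∂b = ∂L/∂y · ∂y/∂b = 10 × 1 = 10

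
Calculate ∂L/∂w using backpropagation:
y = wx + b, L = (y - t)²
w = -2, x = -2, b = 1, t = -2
∂L/∂w = -28

y = wx + b = (-2)(-2) + 1 = 5
∂L/∂y = 2(y - t) = 2(5 - -2) = 14
∂y/∂w = x = -2
∂L/∂w = ∂L/∂y · ∂y/∂w = 14 × -2 = -28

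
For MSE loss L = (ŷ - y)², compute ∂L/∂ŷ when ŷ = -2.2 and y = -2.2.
∂L/∂ŷ = 0.0

∂L/∂ŷ = 2(ŷ - y) = 2(-2.2 - -2.2) = 2(0.0) = 0.0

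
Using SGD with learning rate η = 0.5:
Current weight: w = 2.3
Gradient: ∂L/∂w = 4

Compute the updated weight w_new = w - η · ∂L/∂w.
w_new = 0.3

w_new = w - η·∂L/∂w = 2.3 - 0.5×(4) = 2.3 - (2) = 0.3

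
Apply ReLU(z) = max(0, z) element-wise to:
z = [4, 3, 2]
h = [4, 3, 2]

ReLU applied element-wise: max(0,4)=4, max(0,3)=3, max(0,2)=2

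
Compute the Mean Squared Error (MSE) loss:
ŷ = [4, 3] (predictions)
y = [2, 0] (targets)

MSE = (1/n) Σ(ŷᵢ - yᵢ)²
MSE = 6.5

MSE = (1/2)((4-2)² + (3-0)²) = (1/2)(4 + 9) = 6.5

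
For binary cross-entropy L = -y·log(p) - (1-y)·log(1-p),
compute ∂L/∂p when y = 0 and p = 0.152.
∂L/∂p = 1.179

∂L/∂p = -y/p + (1-y)/(1-p) = 0 + 1/0.848 = 1.179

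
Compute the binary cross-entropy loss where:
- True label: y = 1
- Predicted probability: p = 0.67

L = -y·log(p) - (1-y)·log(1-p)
L = 0.4005

L = -1·log(0.67) - 0·log(0.33) = -log(0.67) = 0.4005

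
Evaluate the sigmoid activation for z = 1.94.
0.8744

sigmoid(1.94) = 1/(1 + e^(-1.94)) = 1/(1 + 0.1437) = 0.8744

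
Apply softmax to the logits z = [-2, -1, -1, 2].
p = [0.0164, 0.0445, 0.0445, 0.8945]

exp(z) = [0.1353, 0.3679, 0.3679, 7.389]
Sum = 8.26
p = [0.0164, 0.0445, 0.0445, 0.8945]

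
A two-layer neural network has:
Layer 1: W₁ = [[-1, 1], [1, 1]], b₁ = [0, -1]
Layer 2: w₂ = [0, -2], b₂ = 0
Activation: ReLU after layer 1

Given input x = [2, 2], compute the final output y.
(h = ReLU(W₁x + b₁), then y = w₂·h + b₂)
y = -6

Layer 1 pre-activation: z₁ = [0, 3]
After ReLU: h = [0, 3]
Layer 2 output: y = 0×0 + -2×3 + 0 = -6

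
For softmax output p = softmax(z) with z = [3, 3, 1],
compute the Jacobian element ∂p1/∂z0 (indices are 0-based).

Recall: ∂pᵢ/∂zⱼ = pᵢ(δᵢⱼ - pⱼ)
∂p1/∂z0 = -0.2193

p = softmax(z) = [0.4683, 0.4683, 0.06338]
p1 = 0.4683, p0 = 0.4683

∂p1/∂z0 = -p1 × p0 = -0.4683 × 0.4683 = -0.2193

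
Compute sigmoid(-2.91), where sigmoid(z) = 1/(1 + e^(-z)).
0.05166

sigmoid(-2.91) = 1/(1 + e^(2.91)) = 1/(1 + 18.36) = 0.05166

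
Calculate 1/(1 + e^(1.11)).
0.2479

sigmoid(-1.11) = 1/(1 + e^(1.11)) = 1/(1 + 3.034) = 0.2479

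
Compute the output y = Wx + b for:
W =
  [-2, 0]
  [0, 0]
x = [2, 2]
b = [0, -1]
y = [-4, -1]

Wx = [-2×2 + 0×2, 0×2 + 0×2]
   = [-4, 0]
y = Wx + b = [-4 + 0, 0 + -1] = [-4, -1]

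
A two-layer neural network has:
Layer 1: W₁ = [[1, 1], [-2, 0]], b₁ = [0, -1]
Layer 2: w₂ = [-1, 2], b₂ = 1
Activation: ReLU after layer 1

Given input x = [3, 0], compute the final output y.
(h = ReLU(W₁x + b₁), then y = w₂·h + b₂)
y = -2

Layer 1 pre-activation: z₁ = [3, -7]
After ReLU: h = [3, 0]
Layer 2 output: y = -1×3 + 2×0 + 1 = -2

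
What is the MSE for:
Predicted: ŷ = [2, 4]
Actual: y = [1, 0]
MSE = 8.5

MSE = (1/2)((2-1)² + (4-0)²) = (1/2)(1 + 16) = 8.5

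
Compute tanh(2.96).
0.9946

tanh(2.96) = (e^(2.96) - e^(-2.96))/(e^(2.96) + e^(-2.96)) = 0.9946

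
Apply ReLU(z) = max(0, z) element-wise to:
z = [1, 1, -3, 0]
h = [1, 1, 0, 0]

ReLU applied element-wise: max(0,1)=1, max(0,1)=1, max(0,-3)=0, max(0,0)=0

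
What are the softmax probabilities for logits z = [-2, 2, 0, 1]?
p = [0.012, 0.6572, 0.0889, 0.2418]

exp(z) = [0.1353, 7.389, 1, 2.718]
Sum = 11.24
p = [0.012, 0.6572, 0.0889, 0.2418]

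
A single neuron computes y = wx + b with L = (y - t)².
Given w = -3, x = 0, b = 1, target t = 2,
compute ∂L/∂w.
∂L/∂w = 0

y = wx + b = (-3)(0) + 1 = 1
∂L/∂y = 2(y - t) = 2(1 - 2) = -2
∂y/∂w = x = 0
∂L/∂w = ∂L/∂y · ∂y/∂w = -2 × 0 = 0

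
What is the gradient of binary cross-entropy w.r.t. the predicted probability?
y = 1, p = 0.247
∂L/∂p = -4.049

∂L/∂p = -y/p + (1-y)/(1-p) = -1/0.247 + 0 = -4.049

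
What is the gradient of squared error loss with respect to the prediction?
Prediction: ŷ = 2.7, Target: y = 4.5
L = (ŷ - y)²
∂L/∂ŷ = -3.6

∂L/∂ŷ = 2(ŷ - y) = 2(2.7 - 4.5) = 2(-1.8) = -3.6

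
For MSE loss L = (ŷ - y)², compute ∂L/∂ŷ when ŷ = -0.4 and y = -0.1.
∂L/∂ŷ = -0.6

∂L/∂ŷ = 2(ŷ - y) = 2(-0.4 - -0.1) = 2(-0.3) = -0.6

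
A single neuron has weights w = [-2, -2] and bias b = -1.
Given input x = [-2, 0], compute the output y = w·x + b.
y = 3

y = (-2)(-2) + (-2)(0) + -1 = 3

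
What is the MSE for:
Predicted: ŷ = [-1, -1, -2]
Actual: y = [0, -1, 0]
MSE = 1.667

MSE = (1/3)((-1-0)² + (-1--1)² + (-2-0)²) = (1/3)(1 + 0 + 4) = 1.667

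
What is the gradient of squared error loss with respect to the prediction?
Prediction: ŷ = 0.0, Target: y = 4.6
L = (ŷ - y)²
∂L/∂ŷ = -9.2

∂L/∂ŷ = 2(ŷ - y) = 2(0.0 - 4.6) = 2(-4.6) = -9.2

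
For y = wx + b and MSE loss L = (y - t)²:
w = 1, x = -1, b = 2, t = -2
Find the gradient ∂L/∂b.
∂L/∂b = 6

y = wx + b = (1)(-1) + 2 = 1
∂L/∂y = 2(y - t) = 2(1 - -2) = 6
∂y/∂b = 1
∂L/∂b = ∂L/∂y · ∂y/∂b = 6 × 1 = 6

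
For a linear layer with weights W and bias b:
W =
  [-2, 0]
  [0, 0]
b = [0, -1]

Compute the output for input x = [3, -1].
y = [-6, -1]

Wx = [-2×3 + 0×-1, 0×3 + 0×-1]
   = [-6, 0]
y = Wx + b = [-6 + 0, 0 + -1] = [-6, -1]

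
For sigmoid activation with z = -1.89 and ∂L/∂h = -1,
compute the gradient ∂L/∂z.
∂L/∂z = -0.114

σ(-1.89) = 0.1312
σ'(-1.89) = σ(-1.89)(1 - σ(-1.89)) = 0.1312 × 0.8688 = 0.114
∂L/∂z = ∂L/∂h · σ'(z) = -1 × 0.114 = -0.114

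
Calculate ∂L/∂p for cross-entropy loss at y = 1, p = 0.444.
∂L/∂p = -2.252

∂L/∂p = -y/p + (1-y)/(1-p) = -1/0.444 + 0 = -2.252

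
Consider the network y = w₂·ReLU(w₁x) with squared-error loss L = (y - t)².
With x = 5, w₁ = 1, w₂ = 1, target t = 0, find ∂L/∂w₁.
∂L/∂w₁ = 50

Forward pass:
z = w₁x = 1×5 = 5
h = ReLU(5) = 5
y = w₂h = 1×5 = 5

Backward pass:
∂L/∂y = 2(y - t) = 2(5 - 0) = 10
∂y/∂h = w₂ = 1
∂h/∂z = 1 (ReLU derivative)
∂z/∂w₁ = x = 5

∂L/∂w₁ = 10 × 1 × 1 × 5 = 50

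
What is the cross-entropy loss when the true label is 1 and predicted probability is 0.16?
L = 1.833

L = -1·log(0.16) - 0·log(0.84) = -log(0.16) = 1.833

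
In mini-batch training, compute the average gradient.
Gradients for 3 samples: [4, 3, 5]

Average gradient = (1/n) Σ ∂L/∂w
Average gradient = 4

Average = (1/3)(4 + 3 + 5) = 12/3 = 4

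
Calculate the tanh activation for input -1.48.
-0.9015

tanh(-1.48) = (e^(-1.48) - e^(1.48))/(e^(-1.48) + e^(1.48)) = -0.9015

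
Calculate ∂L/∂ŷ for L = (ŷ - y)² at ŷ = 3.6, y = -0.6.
∂L/∂ŷ = 8.4

∂L/∂ŷ = 2(ŷ - y) = 2(3.6 - -0.6) = 2(4.2) = 8.4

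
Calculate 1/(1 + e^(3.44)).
0.03107

sigmoid(-3.44) = 1/(1 + e^(3.44)) = 1/(1 + 31.19) = 0.03107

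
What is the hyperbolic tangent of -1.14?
-0.8144

tanh(-1.14) = (e^(-1.14) - e^(1.14))/(e^(-1.14) + e^(1.14)) = -0.8144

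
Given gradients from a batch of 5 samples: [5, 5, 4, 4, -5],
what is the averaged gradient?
Average gradient = 2.6

Average = (1/5)(5 + 5 + 4 + 4 + -5) = 13/5 = 2.6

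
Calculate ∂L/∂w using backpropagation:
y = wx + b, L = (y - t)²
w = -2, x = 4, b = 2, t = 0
∂L/∂w = -48

y = wx + b = (-2)(4) + 2 = -6
∂L/∂y = 2(y - t) = 2(-6 - 0) = -12
∂y/∂w = x = 4
∂L/∂w = ∂L/∂y · ∂y/∂w = -12 × 4 = -48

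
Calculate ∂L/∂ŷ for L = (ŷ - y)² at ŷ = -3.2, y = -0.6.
∂L/∂ŷ = -5.2

∂L/∂ŷ = 2(ŷ - y) = 2(-3.2 - -0.6) = 2(-2.6) = -5.2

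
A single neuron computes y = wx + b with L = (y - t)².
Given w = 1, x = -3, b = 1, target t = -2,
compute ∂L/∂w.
∂L/∂w = 0

y = wx + b = (1)(-3) + 1 = -2
∂L/∂y = 2(y - t) = 2(-2 - -2) = 0
∂y/∂w = x = -3
∂L/∂w = ∂L/∂y · ∂y/∂w = 0 × -3 = 0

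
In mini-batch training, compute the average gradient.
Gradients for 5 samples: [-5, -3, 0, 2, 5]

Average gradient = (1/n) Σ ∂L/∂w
Average gradient = -0.2

Average = (1/5)(-5 + -3 + 0 + 2 + 5) = -1/5 = -0.2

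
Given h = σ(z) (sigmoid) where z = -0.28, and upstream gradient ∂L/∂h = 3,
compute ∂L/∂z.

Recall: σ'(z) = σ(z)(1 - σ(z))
∂L/∂z = 0.7355

σ(-0.28) = 0.4305
σ'(-0.28) = σ(-0.28)(1 - σ(-0.28)) = 0.4305 × 0.5695 = 0.2452
∂L/∂z = ∂L/∂h · σ'(z) = 3 × 0.2452 = 0.7355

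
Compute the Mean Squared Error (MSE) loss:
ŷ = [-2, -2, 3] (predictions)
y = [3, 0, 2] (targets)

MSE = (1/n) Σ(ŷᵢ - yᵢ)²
MSE = 10

MSE = (1/3)((-2-3)² + (-2-0)² + (3-2)²) = (1/3)(25 + 4 + 1) = 10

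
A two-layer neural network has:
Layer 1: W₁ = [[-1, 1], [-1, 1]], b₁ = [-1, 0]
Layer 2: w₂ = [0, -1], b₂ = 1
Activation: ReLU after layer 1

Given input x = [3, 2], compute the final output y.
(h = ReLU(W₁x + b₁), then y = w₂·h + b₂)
y = 1

Layer 1 pre-activation: z₁ = [-2, -1]
After ReLU: h = [0, 0]
Layer 2 output: y = 0×0 + -1×0 + 1 = 1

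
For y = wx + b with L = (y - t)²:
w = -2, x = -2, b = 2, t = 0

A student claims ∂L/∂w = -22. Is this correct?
Incorrect

y = (-2)(-2) + 2 = 6
∂L/∂y = 2(y - t) = 2(6 - 0) = 12
∂y/∂w = x = -2
∂L/∂w = 12 × -2 = -24

Claimed value: -22
Incorrect: The correct gradient is -24.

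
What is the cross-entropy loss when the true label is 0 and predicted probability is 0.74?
L = 1.347

L = -0·log(0.74) - 1·log(0.26) = -log(0.26) = 1.347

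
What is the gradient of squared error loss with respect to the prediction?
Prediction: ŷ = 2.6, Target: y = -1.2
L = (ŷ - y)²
∂L/∂ŷ = 7.6

∂L/∂ŷ = 2(ŷ - y) = 2(2.6 - -1.2) = 2(3.8) = 7.6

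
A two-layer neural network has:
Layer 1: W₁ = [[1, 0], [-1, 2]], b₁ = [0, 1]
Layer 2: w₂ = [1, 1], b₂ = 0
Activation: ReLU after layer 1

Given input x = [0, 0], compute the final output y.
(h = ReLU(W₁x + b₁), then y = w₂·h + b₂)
y = 1

Layer 1 pre-activation: z₁ = [0, 1]
After ReLU: h = [0, 1]
Layer 2 output: y = 1×0 + 1×1 + 0 = 1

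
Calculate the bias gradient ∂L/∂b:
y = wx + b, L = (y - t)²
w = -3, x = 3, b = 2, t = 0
∂L/∂b = -14

y = wx + b = (-3)(3) + 2 = -7
∂L/∂y = 2(y - t) = 2(-7 - 0) = -14
∂y/∂b = 1
∂L/∂b = ∂L/∂y · ∂y/∂b = -14 × 1 = -14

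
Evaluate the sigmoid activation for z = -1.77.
0.1455

sigmoid(-1.77) = 1/(1 + e^(1.77)) = 1/(1 + 5.871) = 0.1455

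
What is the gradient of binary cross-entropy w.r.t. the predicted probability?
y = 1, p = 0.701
∂L/∂p = -1.427

∂L/∂p = -y/p + (1-y)/(1-p) = -1/0.701 + 0 = -1.427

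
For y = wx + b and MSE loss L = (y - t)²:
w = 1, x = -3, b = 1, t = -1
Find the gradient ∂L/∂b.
∂L/∂b = -2

y = wx + b = (1)(-3) + 1 = -2
∂L/∂y = 2(y - t) = 2(-2 - -1) = -2
∂y/∂b = 1
∂L/∂b = ∂L/∂y · ∂y/∂b = -2 × 1 = -2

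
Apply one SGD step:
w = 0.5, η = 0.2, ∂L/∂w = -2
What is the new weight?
w_new = 0.9

w_new = w - η·∂L/∂w = 0.5 - 0.2×(-2) = 0.5 - (-0.4) = 0.9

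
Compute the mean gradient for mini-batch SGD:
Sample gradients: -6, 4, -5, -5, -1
Average gradient = -2.6

Average = (1/5)(-6 + 4 + -5 + -5 + -1) = -13/5 = -2.6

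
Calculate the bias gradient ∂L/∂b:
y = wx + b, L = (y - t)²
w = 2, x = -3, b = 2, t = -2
∂L/∂b = -4

y = wx + b = (2)(-3) + 2 = -4
∂L/∂y = 2(y - t) = 2(-4 - -2) = -4
∂y/∂b = 1
∂L/∂b = ∂L/∂y · ∂y/∂b = -4 × 1 = -4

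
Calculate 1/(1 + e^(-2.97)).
0.9512

sigmoid(2.97) = 1/(1 + e^(-2.97)) = 1/(1 + 0.0513) = 0.9512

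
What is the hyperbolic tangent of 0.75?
0.6351

tanh(0.75) = (e^(0.75) - e^(-0.75))/(e^(0.75) + e^(-0.75)) = 0.6351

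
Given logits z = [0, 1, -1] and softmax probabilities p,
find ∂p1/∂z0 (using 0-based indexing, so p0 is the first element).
∂p1/∂z0 = -0.1628

p = softmax(z) = [0.2447, 0.6652, 0.09003]
p1 = 0.6652, p0 = 0.2447

∂p1/∂z0 = -p1 × p0 = -0.6652 × 0.2447 = -0.1628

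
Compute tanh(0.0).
0

tanh(0.0) = (e^(0.0) - e^(0.0))/(e^(0.0) + e^(0.0)) = 0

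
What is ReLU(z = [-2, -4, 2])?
h = [0, 0, 2]

ReLU applied element-wise: max(0,-2)=0, max(0,-4)=0, max(0,2)=2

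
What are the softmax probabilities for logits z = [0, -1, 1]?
p = [0.2447, 0.09, 0.6652]

exp(z) = [1, 0.3679, 2.718]
Sum = 4.086
p = [0.2447, 0.09, 0.6652]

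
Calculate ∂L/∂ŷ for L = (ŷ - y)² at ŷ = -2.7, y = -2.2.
∂L/∂ŷ = -1.0

∂L/∂ŷ = 2(ŷ - y) = 2(-2.7 - -2.2) = 2(-0.5) = -1.0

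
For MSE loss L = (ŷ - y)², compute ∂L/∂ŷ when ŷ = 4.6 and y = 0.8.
∂L/∂ŷ = 7.6

∂L/∂ŷ = 2(ŷ - y) = 2(4.6 - 0.8) = 2(3.8) = 7.6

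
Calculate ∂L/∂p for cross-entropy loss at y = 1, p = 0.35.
∂L/∂p = -2.857

∂L/∂p = -y/p + (1-y)/(1-p) = -1/0.35 + 0 = -2.857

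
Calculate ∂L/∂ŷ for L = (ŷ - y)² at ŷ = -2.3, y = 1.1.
∂L/∂ŷ = -6.8

∂L/∂ŷ = 2(ŷ - y) = 2(-2.3 - 1.1) = 2(-3.4) = -6.8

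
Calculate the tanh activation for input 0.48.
0.4462

tanh(0.48) = (e^(0.48) - e^(-0.48))/(e^(0.48) + e^(-0.48)) = 0.4462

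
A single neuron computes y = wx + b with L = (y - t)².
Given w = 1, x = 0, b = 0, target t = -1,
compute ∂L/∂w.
∂L/∂w = 0

y = wx + b = (1)(0) + 0 = 0
∂L/∂y = 2(y - t) = 2(0 - -1) = 2
∂y/∂w = x = 0
∂L/∂w = ∂L/∂y · ∂y/∂w = 2 × 0 = 0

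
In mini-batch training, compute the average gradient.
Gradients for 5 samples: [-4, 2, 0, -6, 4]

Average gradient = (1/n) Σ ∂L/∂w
Average gradient = -0.8

Average = (1/5)(-4 + 2 + 0 + -6 + 4) = -4/5 = -0.8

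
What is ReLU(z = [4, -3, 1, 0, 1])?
h = [4, 0, 1, 0, 1]

ReLU applied element-wise: max(0,4)=4, max(0,-3)=0, max(0,1)=1, max(0,0)=0, max(0,1)=1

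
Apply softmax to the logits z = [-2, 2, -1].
p = [0.0171, 0.9362, 0.0466]

exp(z) = [0.1353, 7.389, 0.3679]
Sum = 7.892
p = [0.0171, 0.9362, 0.0466]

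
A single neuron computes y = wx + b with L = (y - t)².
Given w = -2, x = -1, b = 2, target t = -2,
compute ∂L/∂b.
∂L/∂b = 12

y = wx + b = (-2)(-1) + 2 = 4
∂L/∂y = 2(y - t) = 2(4 - -2) = 12
∂y/∂b = 1
∂L/∂b = ∂L/∂y · ∂y/∂b = 12 × 1 = 12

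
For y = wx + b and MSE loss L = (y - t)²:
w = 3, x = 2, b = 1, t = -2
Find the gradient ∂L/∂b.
∂L/∂b = 18

y = wx + b = (3)(2) + 1 = 7
∂L/∂y = 2(y - t) = 2(7 - -2) = 18
∂y/∂b = 1
∂L/∂b = ∂L/∂y · ∂y/∂b = 18 × 1 = 18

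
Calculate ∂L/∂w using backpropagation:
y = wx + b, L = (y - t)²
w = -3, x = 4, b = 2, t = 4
∂L/∂w = -112

y = wx + b = (-3)(4) + 2 = -10
∂L/∂y = 2(y - t) = 2(-10 - 4) = -28
∂y/∂w = x = 4
∂L/∂w = ∂L/∂y · ∂y/∂w = -28 × 4 = -112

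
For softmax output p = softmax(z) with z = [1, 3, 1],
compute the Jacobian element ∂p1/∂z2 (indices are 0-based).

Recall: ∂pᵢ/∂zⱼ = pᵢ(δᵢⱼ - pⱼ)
∂p1/∂z2 = -0.08382

p = softmax(z) = [0.1065, 0.787, 0.1065]
p1 = 0.787, p2 = 0.1065

∂p1/∂z2 = -p1 × p2 = -0.787 × 0.1065 = -0.08382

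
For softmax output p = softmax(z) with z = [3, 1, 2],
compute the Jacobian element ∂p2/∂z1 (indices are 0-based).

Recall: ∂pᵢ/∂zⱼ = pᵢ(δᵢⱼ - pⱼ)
∂p2/∂z1 = -0.02203

p = softmax(z) = [0.6652, 0.09003, 0.2447]
p2 = 0.2447, p1 = 0.09003

∂p2/∂z1 = -p2 × p1 = -0.2447 × 0.09003 = -0.02203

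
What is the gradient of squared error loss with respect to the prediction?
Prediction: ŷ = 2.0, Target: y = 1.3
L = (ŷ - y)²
∂L/∂ŷ = 1.4

∂L/∂ŷ = 2(ŷ - y) = 2(2.0 - 1.3) = 2(0.7) = 1.4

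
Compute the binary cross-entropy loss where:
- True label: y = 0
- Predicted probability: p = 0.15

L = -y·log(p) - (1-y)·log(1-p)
L = 0.1625

L = -0·log(0.15) - 1·log(0.85) = -log(0.85) = 0.1625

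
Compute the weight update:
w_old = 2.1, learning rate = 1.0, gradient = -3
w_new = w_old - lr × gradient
w_new = 5.1

w_new = w - η·∂L/∂w = 2.1 - 1.0×(-3) = 2.1 - (-3) = 5.1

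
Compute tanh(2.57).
0.9884

tanh(2.57) = (e^(2.57) - e^(-2.57))/(e^(2.57) + e^(-2.57)) = 0.9884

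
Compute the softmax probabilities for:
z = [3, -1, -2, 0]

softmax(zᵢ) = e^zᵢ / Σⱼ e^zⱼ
p = [0.9304, 0.017, 0.0063, 0.0463]

exp(z) = [20.09, 0.3679, 0.1353, 1]
Sum = 21.59
p = [0.9304, 0.017, 0.0063, 0.0463]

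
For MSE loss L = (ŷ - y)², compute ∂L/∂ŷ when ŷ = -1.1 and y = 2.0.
∂L/∂ŷ = -6.2

∂L/∂ŷ = 2(ŷ - y) = 2(-1.1 - 2.0) = 2(-3.1) = -6.2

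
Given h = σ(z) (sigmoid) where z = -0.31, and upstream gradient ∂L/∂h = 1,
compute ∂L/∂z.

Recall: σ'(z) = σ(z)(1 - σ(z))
∂L/∂z = 0.2441

σ(-0.31) = 0.4231
σ'(-0.31) = σ(-0.31)(1 - σ(-0.31)) = 0.4231 × 0.5769 = 0.2441
∂L/∂z = ∂L/∂h · σ'(z) = 1 × 0.2441 = 0.2441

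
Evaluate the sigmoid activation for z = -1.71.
0.1532

sigmoid(-1.71) = 1/(1 + e^(1.71)) = 1/(1 + 5.529) = 0.1532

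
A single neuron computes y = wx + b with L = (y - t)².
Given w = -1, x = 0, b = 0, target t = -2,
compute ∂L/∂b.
∂L/∂b = 4

y = wx + b = (-1)(0) + 0 = 0
∂L/∂y = 2(y - t) = 2(0 - -2) = 4
∂y/∂b = 1
∂L/∂b = ∂L/∂y · ∂y/∂b = 4 × 1 = 4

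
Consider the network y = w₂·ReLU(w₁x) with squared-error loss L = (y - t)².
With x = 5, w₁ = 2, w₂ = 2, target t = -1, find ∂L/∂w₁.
∂L/∂w₁ = 420

Forward pass:
z = w₁x = 2×5 = 10
h = ReLU(10) = 10
y = w₂h = 2×10 = 20

Backward pass:
∂L/∂y = 2(y - t) = 2(20 - -1) = 42
∂y/∂h = w₂ = 2
∂h/∂z = 1 (ReLU derivative)
∂z/∂w₁ = x = 5

∂L/∂w₁ = 42 × 2 × 1 × 5 = 420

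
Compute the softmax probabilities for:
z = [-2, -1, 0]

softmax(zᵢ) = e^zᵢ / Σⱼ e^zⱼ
p = [0.09, 0.2447, 0.6652]

exp(z) = [0.1353, 0.3679, 1]
Sum = 1.503
p = [0.09, 0.2447, 0.6652]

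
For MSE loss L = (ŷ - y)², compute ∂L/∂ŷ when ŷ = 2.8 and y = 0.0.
∂L/∂ŷ = 5.6

∂L/∂ŷ = 2(ŷ - y) = 2(2.8 - 0.0) = 2(2.8) = 5.6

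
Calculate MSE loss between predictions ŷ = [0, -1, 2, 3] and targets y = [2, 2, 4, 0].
MSE = 6.5

MSE = (1/4)((0-2)² + (-1-2)² + (2-4)² + (3-0)²) = (1/4)(4 + 9 + 4 + 9) = 6.5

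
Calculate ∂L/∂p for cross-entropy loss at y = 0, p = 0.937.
∂L/∂p = 15.87

∂L/∂p = -y/p + (1-y)/(1-p) = 0 + 1/0.063 = 15.87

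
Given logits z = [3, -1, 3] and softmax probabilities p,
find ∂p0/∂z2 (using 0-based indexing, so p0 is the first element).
∂p0/∂z2 = -0.2455

p = softmax(z) = [0.4955, 0.009075, 0.4955]
p0 = 0.4955, p2 = 0.4955

∂p0/∂z2 = -p0 × p2 = -0.4955 × 0.4955 = -0.2455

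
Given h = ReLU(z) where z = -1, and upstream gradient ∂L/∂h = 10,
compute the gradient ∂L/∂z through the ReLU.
∂L/∂z = 0

h = ReLU(-1) = 0
Since z < 0: ∂h/∂z = 0
∂L/∂z = ∂L/∂h · ∂h/∂z = 10 × 0 = 0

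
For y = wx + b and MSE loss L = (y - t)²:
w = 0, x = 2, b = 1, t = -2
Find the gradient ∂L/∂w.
∂L/∂w = 12

y = wx + b = (0)(2) + 1 = 1
∂L/∂y = 2(y - t) = 2(1 - -2) = 6
∂y/∂w = x = 2
∂L/∂w = ∂L/∂y · ∂y/∂w = 6 × 2 = 12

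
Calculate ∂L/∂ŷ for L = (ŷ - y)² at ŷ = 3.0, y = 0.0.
∂L/∂ŷ = 6.0

∂L/∂ŷ = 2(ŷ - y) = 2(3.0 - 0.0) = 2(3.0) = 6.0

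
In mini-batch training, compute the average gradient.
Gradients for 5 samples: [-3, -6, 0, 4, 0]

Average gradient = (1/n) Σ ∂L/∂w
Average gradient = -1

Average = (1/5)(-3 + -6 + 0 + 4 + 0) = -5/5 = -1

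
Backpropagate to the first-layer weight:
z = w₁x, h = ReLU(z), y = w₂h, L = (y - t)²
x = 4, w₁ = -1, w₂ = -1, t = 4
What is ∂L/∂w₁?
∂L/∂w₁ = 0

Forward pass:
z = w₁x = -1×4 = -4
h = ReLU(-4) = 0
y = w₂h = -1×0 = 0

Backward pass:
∂L/∂y = 2(y - t) = 2(0 - 4) = -8
∂y/∂h = w₂ = -1
∂h/∂z = 0 (ReLU derivative)
∂z/∂w₁ = x = 4

∂L/∂w₁ = -8 × -1 × 0 × 4 = 0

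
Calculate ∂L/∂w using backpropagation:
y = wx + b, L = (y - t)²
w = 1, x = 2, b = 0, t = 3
∂L/∂w = -4

y = wx + b = (1)(2) + 0 = 2
∂L/∂y = 2(y - t) = 2(2 - 3) = -2
∂y/∂w = x = 2
∂L/∂w = ∂L/∂y · ∂y/∂w = -2 × 2 = -4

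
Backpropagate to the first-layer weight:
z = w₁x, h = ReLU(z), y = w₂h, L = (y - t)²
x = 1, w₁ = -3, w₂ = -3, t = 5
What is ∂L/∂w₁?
∂L/∂w₁ = 0

Forward pass:
z = w₁x = -3×1 = -3
h = ReLU(-3) = 0
y = w₂h = -3×0 = 0

Backward pass:
∂L/∂y = 2(y - t) = 2(0 - 5) = -10
∂y/∂h = w₂ = -3
∂h/∂z = 0 (ReLU derivative)
∂z/∂w₁ = x = 1

∂L/∂w₁ = -10 × -3 × 0 × 1 = 0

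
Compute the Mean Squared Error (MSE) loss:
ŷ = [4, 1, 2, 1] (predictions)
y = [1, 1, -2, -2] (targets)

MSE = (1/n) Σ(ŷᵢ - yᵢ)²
MSE = 8.5

MSE = (1/4)((4-1)² + (1-1)² + (2--2)² + (1--2)²) = (1/4)(9 + 0 + 16 + 9) = 8.5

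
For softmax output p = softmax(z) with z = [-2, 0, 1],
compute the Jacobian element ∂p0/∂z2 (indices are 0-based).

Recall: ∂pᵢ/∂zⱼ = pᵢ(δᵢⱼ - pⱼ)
∂p0/∂z2 = -0.02477

p = softmax(z) = [0.03512, 0.2595, 0.7054]
p0 = 0.03512, p2 = 0.7054

∂p0/∂z2 = -p0 × p2 = -0.03512 × 0.7054 = -0.02477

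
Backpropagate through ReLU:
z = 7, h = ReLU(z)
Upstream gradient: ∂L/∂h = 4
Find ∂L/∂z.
∂L/∂z = 4

h = ReLU(7) = 7
Since z > 0: ∂h/∂z = 1
∂L/∂z = ∂L/∂h · ∂h/∂z = 4 × 1 = 4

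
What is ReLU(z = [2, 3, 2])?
h = [2, 3, 2]

ReLU applied element-wise: max(0,2)=2, max(0,3)=3, max(0,2)=2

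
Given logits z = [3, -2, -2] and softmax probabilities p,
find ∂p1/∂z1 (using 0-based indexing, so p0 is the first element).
∂p1/∂z1 = 0.006604

p = softmax(z) = [0.9867, 0.006648, 0.006648]
p1 = 0.006648

∂p1/∂z1 = p1(1 - p1) = 0.006648 × (1 - 0.006648) = 0.006604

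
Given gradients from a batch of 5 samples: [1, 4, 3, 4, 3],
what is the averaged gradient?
Average gradient = 3

Average = (1/5)(1 + 4 + 3 + 4 + 3) = 15/5 = 3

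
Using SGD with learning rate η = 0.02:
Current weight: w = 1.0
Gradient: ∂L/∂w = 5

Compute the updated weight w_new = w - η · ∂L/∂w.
w_new = 0.9

w_new = w - η·∂L/∂w = 1.0 - 0.02×(5) = 1.0 - (0.1) = 0.9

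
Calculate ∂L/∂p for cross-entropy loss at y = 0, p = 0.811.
∂L/∂p = 5.291

∂L/∂p = -y/p + (1-y)/(1-p) = 0 + 1/0.189 = 5.291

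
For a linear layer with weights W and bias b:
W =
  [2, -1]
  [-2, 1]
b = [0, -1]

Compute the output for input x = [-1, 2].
y = [-4, 3]

Wx = [2×-1 + -1×2, -2×-1 + 1×2]
   = [-4, 4]
y = Wx + b = [-4 + 0, 4 + -1] = [-4, 3]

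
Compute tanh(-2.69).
-0.9908

tanh(-2.69) = (e^(-2.69) - e^(2.69))/(e^(-2.69) + e^(2.69)) = -0.9908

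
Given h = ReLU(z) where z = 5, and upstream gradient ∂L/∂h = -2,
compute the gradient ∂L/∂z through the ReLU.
∂L/∂z = -2

h = ReLU(5) = 5
Since z > 0: ∂h/∂z = 1
∂L/∂z = ∂L/∂h · ∂h/∂z = -2 × 1 = -2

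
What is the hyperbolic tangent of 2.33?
0.9812

tanh(2.33) = (e^(2.33) - e^(-2.33))/(e^(2.33) + e^(-2.33)) = 0.9812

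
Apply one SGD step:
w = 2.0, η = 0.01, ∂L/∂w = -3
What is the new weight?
w_new = 2.03

w_new = w - η·∂L/∂w = 2.0 - 0.01×(-3) = 2.0 - (-0.03) = 2.03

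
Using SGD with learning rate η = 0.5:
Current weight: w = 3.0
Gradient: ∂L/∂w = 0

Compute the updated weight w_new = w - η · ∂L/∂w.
w_new = 3

w_new = w - η·∂L/∂w = 3.0 - 0.5×(0) = 3.0 - (0) = 3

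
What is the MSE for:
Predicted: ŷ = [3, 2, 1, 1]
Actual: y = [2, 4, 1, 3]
MSE = 2.25

MSE = (1/4)((3-2)² + (2-4)² + (1-1)² + (1-3)²) = (1/4)(1 + 4 + 0 + 4) = 2.25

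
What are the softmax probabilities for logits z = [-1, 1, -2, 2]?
p = [0.0347, 0.2562, 0.0128, 0.6964]

exp(z) = [0.3679, 2.718, 0.1353, 7.389]
Sum = 10.61
p = [0.0347, 0.2562, 0.0128, 0.6964]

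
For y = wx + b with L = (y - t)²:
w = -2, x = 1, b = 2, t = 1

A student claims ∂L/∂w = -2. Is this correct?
Correct

y = (-2)(1) + 2 = 0
∂L/∂y = 2(y - t) = 2(0 - 1) = -2
∂y/∂w = x = 1
∂L/∂w = -2 × 1 = -2

Claimed value: -2
Correct: The correct gradient is -2.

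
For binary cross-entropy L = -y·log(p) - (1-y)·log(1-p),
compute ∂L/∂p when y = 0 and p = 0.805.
∂L/∂p = 5.128

∂L/∂p = -y/p + (1-y)/(1-p) = 0 + 1/0.195 = 5.128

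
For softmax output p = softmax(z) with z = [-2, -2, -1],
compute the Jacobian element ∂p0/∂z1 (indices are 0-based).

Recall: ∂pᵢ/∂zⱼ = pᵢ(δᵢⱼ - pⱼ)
∂p0/∂z1 = -0.04492

p = softmax(z) = [0.2119, 0.2119, 0.5761]
p0 = 0.2119, p1 = 0.2119

∂p0/∂z1 = -p0 × p1 = -0.2119 × 0.2119 = -0.04492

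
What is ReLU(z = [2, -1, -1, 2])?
h = [2, 0, 0, 2]

ReLU applied element-wise: max(0,2)=2, max(0,-1)=0, max(0,-1)=0, max(0,2)=2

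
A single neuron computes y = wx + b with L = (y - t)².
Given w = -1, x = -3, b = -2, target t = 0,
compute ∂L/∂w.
∂L/∂w = -6

y = wx + b = (-1)(-3) + -2 = 1
∂L/∂y = 2(y - t) = 2(1 - 0) = 2
∂y/∂w = x = -3
∂L/∂w = ∂L/∂y · ∂y/∂w = 2 × -3 = -6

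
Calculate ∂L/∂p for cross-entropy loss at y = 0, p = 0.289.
∂L/∂p = 1.406

∂L/∂p = -y/p + (1-y)/(1-p) = 0 + 1/0.711 = 1.406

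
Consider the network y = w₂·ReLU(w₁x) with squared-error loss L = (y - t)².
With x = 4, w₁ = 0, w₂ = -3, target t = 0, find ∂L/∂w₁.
∂L/∂w₁ = 0

Forward pass:
z = w₁x = 0×4 = 0
h = ReLU(0) = 0
y = w₂h = -3×0 = 0

Backward pass:
∂L/∂y = 2(y - t) = 2(0 - 0) = 0
∂y/∂h = w₂ = -3
∂h/∂z = 0 (ReLU derivative)
∂z/∂w₁ = x = 4

∂L/∂w₁ = 0 × -3 × 0 × 4 = 0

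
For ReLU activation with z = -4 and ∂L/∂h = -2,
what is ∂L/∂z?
∂L/∂z = 0

h = ReLU(-4) = 0
Since z < 0: ∂h/∂z = 0
∂L/∂z = ∂L/∂h · ∂h/∂z = -2 × 0 = 0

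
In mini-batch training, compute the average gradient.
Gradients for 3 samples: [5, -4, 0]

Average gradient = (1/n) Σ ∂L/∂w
Average gradient = 0.3333

Average = (1/3)(5 + -4 + 0) = 1/3 = 0.3333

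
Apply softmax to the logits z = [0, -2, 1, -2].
p = [0.2507, 0.0339, 0.6815, 0.0339]

exp(z) = [1, 0.1353, 2.718, 0.1353]
Sum = 3.989
p = [0.2507, 0.0339, 0.6815, 0.0339]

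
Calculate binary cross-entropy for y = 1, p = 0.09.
L = 2.408

L = -1·log(0.09) - 0·log(0.91) = -log(0.09) = 2.408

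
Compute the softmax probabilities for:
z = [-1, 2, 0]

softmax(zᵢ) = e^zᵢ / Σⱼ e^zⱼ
p = [0.042, 0.8438, 0.1142]

exp(z) = [0.3679, 7.389, 1]
Sum = 8.757
p = [0.042, 0.8438, 0.1142]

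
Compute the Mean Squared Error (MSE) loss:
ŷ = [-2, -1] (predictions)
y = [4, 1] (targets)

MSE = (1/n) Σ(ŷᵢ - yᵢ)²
MSE = 20

MSE = (1/2)((-2-4)² + (-1-1)²) = (1/2)(36 + 4) = 20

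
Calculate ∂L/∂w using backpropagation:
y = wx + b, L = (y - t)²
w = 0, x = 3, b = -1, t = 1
∂L/∂w = -12

y = wx + b = (0)(3) + -1 = -1
∂L/∂y = 2(y - t) = 2(-1 - 1) = -4
∂y/∂w = x = 3
∂L/∂w = ∂L/∂y · ∂y/∂w = -4 × 3 = -12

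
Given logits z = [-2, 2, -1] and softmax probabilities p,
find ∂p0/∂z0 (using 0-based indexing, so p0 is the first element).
∂p0/∂z0 = 0.01685

p = softmax(z) = [0.01715, 0.9362, 0.04661]
p0 = 0.01715

∂p0/∂z0 = p0(1 - p0) = 0.01715 × (1 - 0.01715) = 0.01685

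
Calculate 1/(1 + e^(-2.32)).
0.9105

sigmoid(2.32) = 1/(1 + e^(-2.32)) = 1/(1 + 0.09827) = 0.9105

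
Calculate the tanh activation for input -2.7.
-0.991

tanh(-2.7) = (e^(-2.7) - e^(2.7))/(e^(-2.7) + e^(2.7)) = -0.991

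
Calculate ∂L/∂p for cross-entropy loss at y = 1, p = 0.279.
∂L/∂p = -3.584

∂L/∂p = -y/p + (1-y)/(1-p) = -1/0.279 + 0 = -3.584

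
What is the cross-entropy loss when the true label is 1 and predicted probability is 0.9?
L = 0.1054

L = -1·log(0.9) - 0·log(0.1) = -log(0.9) = 0.1054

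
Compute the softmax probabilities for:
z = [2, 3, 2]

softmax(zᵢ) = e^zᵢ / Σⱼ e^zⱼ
p = [0.2119, 0.5761, 0.2119]

exp(z) = [7.389, 20.09, 7.389]
Sum = 34.86
p = [0.2119, 0.5761, 0.2119]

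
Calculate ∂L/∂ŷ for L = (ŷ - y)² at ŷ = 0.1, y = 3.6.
∂L/∂ŷ = -7.0

∂L/∂ŷ = 2(ŷ - y) = 2(0.1 - 3.6) = 2(-3.5) = -7.0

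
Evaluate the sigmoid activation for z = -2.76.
0.05952

sigmoid(-2.76) = 1/(1 + e^(2.76)) = 1/(1 + 15.8) = 0.05952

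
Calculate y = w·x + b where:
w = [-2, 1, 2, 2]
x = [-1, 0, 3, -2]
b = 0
y = 4

y = (-2)(-1) + (1)(0) + (2)(3) + (2)(-2) + 0 = 4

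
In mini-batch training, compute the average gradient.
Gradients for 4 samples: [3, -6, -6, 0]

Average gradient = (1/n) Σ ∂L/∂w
Average gradient = -2.25

Average = (1/4)(3 + -6 + -6 + 0) = -9/4 = -2.25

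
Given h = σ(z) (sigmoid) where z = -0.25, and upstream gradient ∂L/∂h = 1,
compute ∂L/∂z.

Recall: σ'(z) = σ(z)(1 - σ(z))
∂L/∂z = 0.2461

σ(-0.25) = 0.4378
σ'(-0.25) = σ(-0.25)(1 - σ(-0.25)) = 0.4378 × 0.5622 = 0.2461
∂L/∂z = ∂L/∂h · σ'(z) = 1 × 0.2461 = 0.2461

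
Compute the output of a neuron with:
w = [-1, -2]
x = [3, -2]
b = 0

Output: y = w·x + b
y = 1

y = (-1)(3) + (-2)(-2) + 0 = 1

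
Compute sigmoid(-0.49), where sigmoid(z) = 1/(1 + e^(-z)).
0.3799

sigmoid(-0.49) = 1/(1 + e^(0.49)) = 1/(1 + 1.632) = 0.3799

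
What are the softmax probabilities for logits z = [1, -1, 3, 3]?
p = [0.0628, 0.0085, 0.4643, 0.4643]

exp(z) = [2.718, 0.3679, 20.09, 20.09]
Sum = 43.26
p = [0.0628, 0.0085, 0.4643, 0.4643]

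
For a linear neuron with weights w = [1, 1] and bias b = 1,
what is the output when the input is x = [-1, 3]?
y = 3

y = (1)(-1) + (1)(3) + 1 = 3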